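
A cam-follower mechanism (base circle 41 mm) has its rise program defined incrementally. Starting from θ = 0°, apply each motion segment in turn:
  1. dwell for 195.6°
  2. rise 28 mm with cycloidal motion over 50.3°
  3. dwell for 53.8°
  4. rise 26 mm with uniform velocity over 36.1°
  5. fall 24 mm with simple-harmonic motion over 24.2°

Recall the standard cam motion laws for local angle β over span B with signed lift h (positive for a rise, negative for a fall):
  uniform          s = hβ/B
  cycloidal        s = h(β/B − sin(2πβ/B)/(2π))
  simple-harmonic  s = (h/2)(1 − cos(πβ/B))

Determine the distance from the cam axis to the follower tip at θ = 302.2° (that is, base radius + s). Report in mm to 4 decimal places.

seg 1 [0°–195.6°] dwell: s stays 0.0000
seg 2 [195.6°–245.9°] cycloidal, h=28: full span → s += 28 → s = 28.0000
seg 3 [245.9°–299.7°] dwell: s stays 28.0000
seg 4 [299.7°–335.8°] uniform, h=26: θ=302.2° here. β=2.5, B=36.1. 26·2.5/36.1 = 1.8006 → s = 29.8006
radial distance = base radius + s = 41 + 29.8006 = 70.8006

70.8006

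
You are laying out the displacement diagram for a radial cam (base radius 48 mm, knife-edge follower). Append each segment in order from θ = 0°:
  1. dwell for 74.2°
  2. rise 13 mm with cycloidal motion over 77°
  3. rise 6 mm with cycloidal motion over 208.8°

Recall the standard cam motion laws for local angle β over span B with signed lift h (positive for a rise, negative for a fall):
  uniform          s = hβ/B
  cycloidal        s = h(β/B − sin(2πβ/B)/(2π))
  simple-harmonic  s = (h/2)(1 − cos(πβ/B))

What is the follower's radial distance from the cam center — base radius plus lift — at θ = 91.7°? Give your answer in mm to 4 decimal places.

seg 1 [0°–74.2°] dwell: s stays 0.0000
seg 2 [74.2°–151.2°] cycloidal, h=13: θ=91.7° here. β=17.5, B=77. 13·(0.2273 − sin(2π·0.2273)/(2π)) = 0.9066 → s = 0.9066
radial distance = base radius + s = 48 + 0.9066 = 48.9066

48.9066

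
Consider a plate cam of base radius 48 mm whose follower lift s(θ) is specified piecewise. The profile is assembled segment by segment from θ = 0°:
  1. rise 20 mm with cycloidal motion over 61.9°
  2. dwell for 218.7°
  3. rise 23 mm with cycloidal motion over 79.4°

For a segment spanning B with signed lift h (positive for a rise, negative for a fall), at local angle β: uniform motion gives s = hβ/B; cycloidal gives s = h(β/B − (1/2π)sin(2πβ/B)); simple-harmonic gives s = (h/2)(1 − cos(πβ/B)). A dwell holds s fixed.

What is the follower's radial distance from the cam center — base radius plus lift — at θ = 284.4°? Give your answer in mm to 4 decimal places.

seg 1 [0°–61.9°] cycloidal, h=20: full span → s += 20 → s = 20.0000
seg 2 [61.9°–280.6°] dwell: s stays 20.0000
seg 3 [280.6°–360°] cycloidal, h=23: θ=284.4° here. β=3.8, B=79.4. 23·(0.0479 − sin(2π·0.0479)/(2π)) = 0.0165 → s = 20.0165
radial distance = base radius + s = 48 + 20.0165 = 68.0165

68.0165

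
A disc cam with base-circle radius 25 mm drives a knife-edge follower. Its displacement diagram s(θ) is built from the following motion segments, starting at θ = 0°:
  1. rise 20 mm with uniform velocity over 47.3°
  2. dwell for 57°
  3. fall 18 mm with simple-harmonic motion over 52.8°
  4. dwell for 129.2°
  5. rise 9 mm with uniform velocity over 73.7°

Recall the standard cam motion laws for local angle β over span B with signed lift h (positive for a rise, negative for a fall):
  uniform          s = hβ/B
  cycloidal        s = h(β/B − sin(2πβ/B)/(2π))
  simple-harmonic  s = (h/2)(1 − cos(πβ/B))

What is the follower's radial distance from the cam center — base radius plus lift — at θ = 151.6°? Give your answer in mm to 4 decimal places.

seg 1 [0°–47.3°] uniform, h=20: full span → s += 20 → s = 20.0000
seg 2 [47.3°–104.3°] dwell: s stays 20.0000
seg 3 [104.3°–157.1°] simple-harmonic, h=-18: θ=151.6° here. β=47.3, B=52.8. -18/2·(1 − cos(π·0.8958)) = -17.5224 → s = 2.4776
radial distance = base radius + s = 25 + 2.4776 = 27.4776

27.4776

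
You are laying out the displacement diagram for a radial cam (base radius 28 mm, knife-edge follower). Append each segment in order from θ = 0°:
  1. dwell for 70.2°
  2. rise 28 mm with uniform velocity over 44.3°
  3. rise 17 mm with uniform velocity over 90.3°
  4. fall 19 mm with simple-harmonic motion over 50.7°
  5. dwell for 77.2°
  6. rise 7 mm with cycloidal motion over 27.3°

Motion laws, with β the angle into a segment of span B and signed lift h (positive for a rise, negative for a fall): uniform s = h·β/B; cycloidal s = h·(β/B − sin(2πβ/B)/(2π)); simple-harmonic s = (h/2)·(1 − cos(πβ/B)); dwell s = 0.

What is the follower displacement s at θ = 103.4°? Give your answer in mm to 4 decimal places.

seg 1 [0°–70.2°] dwell: s stays 0.0000
seg 2 [70.2°–114.5°] uniform, h=28: θ=103.4° here. β=33.2, B=44.3. 28·33.2/44.3 = 20.9842 → s = 20.9842

20.9842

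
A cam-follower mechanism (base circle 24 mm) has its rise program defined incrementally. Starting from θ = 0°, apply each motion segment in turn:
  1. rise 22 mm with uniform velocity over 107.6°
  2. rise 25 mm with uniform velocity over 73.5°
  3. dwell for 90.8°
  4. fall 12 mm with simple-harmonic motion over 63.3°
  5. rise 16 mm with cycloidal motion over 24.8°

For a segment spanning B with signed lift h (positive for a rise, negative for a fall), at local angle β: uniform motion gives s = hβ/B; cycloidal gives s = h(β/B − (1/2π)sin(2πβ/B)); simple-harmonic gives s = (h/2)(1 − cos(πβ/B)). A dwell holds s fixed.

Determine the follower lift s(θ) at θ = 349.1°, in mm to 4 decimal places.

seg 1 [0°–107.6°] uniform, h=22: full span → s += 22 → s = 22.0000
seg 2 [107.6°–181.1°] uniform, h=25: full span → s += 25 → s = 47.0000
seg 3 [181.1°–271.9°] dwell: s stays 47.0000
seg 4 [271.9°–335.2°] simple-harmonic, h=-12: full span → s += -12 → s = 35.0000
seg 5 [335.2°–360°] cycloidal, h=16: θ=349.1° here. β=13.9, B=24.8. 16·(0.5605 − sin(2π·0.5605)/(2π)) = 9.9124 → s = 44.9124

44.9124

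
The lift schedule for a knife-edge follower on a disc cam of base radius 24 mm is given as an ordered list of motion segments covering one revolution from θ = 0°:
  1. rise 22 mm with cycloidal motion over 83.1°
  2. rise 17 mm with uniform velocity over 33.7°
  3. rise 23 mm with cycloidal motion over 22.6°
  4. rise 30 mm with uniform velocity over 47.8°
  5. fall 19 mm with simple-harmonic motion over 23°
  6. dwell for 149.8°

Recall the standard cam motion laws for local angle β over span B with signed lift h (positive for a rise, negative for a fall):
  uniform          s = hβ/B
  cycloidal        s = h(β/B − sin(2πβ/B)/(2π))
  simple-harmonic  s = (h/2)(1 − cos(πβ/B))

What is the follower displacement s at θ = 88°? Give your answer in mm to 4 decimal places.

seg 1 [0°–83.1°] cycloidal, h=22: full span → s += 22 → s = 22.0000
seg 2 [83.1°–116.8°] uniform, h=17: θ=88° here. β=4.9, B=33.7. 17·4.9/33.7 = 2.4718 → s = 24.4718

24.4718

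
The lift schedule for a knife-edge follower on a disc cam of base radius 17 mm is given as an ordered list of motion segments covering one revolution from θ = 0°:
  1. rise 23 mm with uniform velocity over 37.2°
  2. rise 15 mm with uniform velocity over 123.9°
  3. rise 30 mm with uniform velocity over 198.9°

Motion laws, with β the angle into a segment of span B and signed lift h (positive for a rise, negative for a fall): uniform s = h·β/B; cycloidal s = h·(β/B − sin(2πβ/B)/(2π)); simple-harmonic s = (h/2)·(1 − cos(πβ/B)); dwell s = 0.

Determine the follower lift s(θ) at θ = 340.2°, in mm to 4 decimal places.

seg 1 [0°–37.2°] uniform, h=23: full span → s += 23 → s = 23.0000
seg 2 [37.2°–161.1°] uniform, h=15: full span → s += 15 → s = 38.0000
seg 3 [161.1°–360°] uniform, h=30: θ=340.2° here. β=179.1, B=198.9. 30·179.1/198.9 = 27.0136 → s = 65.0136

65.0136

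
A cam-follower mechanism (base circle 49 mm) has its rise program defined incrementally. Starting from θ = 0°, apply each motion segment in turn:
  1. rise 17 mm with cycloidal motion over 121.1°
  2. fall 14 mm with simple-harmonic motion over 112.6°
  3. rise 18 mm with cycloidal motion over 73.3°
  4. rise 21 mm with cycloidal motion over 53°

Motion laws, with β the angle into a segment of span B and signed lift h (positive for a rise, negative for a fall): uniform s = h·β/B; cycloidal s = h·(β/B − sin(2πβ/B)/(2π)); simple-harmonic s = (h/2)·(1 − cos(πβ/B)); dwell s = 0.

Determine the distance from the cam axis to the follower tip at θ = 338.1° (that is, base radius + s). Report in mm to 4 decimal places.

seg 1 [0°–121.1°] cycloidal, h=17: full span → s += 17 → s = 17.0000
seg 2 [121.1°–233.7°] simple-harmonic, h=-14: full span → s += -14 → s = 3.0000
seg 3 [233.7°–307°] cycloidal, h=18: full span → s += 18 → s = 21.0000
seg 4 [307°–360°] cycloidal, h=21: θ=338.1° here. β=31.1, B=53. 21·(0.5868 − sin(2π·0.5868)/(2π)) = 14.0563 → s = 35.0563
radial distance = base radius + s = 49 + 35.0563 = 84.0563

84.0563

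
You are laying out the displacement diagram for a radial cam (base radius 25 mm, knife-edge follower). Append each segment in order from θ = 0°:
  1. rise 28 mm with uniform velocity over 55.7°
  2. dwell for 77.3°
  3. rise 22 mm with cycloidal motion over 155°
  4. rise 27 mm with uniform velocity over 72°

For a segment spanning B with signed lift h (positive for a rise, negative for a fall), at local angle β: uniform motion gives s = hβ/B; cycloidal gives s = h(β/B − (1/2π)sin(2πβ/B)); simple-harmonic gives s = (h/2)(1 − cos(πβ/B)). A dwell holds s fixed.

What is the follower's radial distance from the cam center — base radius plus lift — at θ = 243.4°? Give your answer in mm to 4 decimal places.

seg 1 [0°–55.7°] uniform, h=28: full span → s += 28 → s = 28.0000
seg 2 [55.7°–133°] dwell: s stays 28.0000
seg 3 [133°–288°] cycloidal, h=22: θ=243.4° here. β=110.4, B=155. 22·(0.7123 − sin(2π·0.7123)/(2π)) = 19.0731 → s = 47.0731
radial distance = base radius + s = 25 + 47.0731 = 72.0731

72.0731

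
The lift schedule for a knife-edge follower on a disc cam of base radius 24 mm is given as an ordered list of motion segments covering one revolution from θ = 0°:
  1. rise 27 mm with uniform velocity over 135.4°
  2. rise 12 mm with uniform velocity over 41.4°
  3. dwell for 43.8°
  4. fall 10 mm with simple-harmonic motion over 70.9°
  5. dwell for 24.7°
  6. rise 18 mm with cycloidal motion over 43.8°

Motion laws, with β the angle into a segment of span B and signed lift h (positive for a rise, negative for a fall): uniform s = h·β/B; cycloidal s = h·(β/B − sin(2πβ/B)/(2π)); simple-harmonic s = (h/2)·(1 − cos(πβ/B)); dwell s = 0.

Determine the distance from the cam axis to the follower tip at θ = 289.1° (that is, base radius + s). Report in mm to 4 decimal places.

seg 1 [0°–135.4°] uniform, h=27: full span → s += 27 → s = 27.0000
seg 2 [135.4°–176.8°] uniform, h=12: full span → s += 12 → s = 39.0000
seg 3 [176.8°–220.6°] dwell: s stays 39.0000
seg 4 [220.6°–291.5°] simple-harmonic, h=-10: θ=289.1° here. β=68.5, B=70.9. -10/2·(1 − cos(π·0.9661)) = -9.9718 → s = 29.0282
radial distance = base radius + s = 24 + 29.0282 = 53.0282

53.0282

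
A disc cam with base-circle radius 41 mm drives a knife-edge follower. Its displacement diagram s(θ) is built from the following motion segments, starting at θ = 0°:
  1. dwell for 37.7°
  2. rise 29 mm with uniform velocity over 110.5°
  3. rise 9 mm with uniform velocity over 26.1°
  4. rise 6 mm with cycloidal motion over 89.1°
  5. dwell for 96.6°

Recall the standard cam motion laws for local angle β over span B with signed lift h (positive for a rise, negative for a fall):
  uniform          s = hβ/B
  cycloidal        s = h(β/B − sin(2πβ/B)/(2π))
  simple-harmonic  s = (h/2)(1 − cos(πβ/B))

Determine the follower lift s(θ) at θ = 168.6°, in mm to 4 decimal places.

seg 1 [0°–37.7°] dwell: s stays 0.0000
seg 2 [37.7°–148.2°] uniform, h=29: full span → s += 29 → s = 29.0000
seg 3 [148.2°–174.3°] uniform, h=9: θ=168.6° here. β=20.4, B=26.1. 9·20.4/26.1 = 7.0345 → s = 36.0345

36.0345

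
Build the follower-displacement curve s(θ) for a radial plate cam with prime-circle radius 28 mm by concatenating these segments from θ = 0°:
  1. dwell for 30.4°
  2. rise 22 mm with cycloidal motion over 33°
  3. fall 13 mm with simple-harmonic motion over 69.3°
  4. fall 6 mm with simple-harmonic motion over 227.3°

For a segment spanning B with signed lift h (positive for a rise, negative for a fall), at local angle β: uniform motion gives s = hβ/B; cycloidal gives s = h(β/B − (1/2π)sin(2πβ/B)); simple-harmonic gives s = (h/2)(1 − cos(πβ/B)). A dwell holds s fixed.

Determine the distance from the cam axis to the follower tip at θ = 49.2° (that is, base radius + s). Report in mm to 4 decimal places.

seg 1 [0°–30.4°] dwell: s stays 0.0000
seg 2 [30.4°–63.4°] cycloidal, h=22: θ=49.2° here. β=18.8, B=33. 22·(0.5697 − sin(2π·0.5697)/(2π)) = 14.0181 → s = 14.0181
radial distance = base radius + s = 28 + 14.0181 = 42.0181

42.0181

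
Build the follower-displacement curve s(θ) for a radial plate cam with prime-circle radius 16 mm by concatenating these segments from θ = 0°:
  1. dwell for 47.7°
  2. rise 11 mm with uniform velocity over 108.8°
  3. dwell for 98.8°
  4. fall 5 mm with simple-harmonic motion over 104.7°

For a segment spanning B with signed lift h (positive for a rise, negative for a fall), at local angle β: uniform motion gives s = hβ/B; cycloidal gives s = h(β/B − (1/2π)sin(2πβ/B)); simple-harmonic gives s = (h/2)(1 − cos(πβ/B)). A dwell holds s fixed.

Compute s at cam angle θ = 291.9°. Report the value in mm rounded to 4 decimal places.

seg 1 [0°–47.7°] dwell: s stays 0.0000
seg 2 [47.7°–156.5°] uniform, h=11: full span → s += 11 → s = 11.0000
seg 3 [156.5°–255.3°] dwell: s stays 11.0000
seg 4 [255.3°–360°] simple-harmonic, h=-5: θ=291.9° here. β=36.6, B=104.7. -5/2·(1 − cos(π·0.3496)) = -1.3620 → s = 9.6380

9.6380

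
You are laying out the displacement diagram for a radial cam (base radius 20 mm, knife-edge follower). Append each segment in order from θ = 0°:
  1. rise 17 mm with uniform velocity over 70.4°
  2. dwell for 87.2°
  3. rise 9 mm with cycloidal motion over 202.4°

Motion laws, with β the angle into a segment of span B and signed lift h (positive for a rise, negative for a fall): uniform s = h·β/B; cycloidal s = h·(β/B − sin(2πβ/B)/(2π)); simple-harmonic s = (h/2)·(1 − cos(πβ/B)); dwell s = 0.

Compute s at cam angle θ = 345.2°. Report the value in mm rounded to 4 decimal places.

seg 1 [0°–70.4°] uniform, h=17: full span → s += 17 → s = 17.0000
seg 2 [70.4°–157.6°] dwell: s stays 17.0000
seg 3 [157.6°–360°] cycloidal, h=9: θ=345.2° here. β=187.6, B=202.4. 9·(0.9269 − sin(2π·0.9269)/(2π)) = 8.9771 → s = 25.9771

25.9771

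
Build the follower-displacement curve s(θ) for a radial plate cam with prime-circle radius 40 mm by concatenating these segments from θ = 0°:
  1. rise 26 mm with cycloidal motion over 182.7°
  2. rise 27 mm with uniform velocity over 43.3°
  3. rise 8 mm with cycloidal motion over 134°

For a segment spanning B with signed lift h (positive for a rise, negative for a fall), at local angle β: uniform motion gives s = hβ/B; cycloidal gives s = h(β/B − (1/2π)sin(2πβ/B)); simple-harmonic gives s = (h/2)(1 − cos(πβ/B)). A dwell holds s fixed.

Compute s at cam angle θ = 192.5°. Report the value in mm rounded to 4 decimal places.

seg 1 [0°–182.7°] cycloidal, h=26: full span → s += 26 → s = 26.0000
seg 2 [182.7°–226°] uniform, h=27: θ=192.5° here. β=9.8, B=43.3. 27·9.8/43.3 = 6.1109 → s = 32.1109

32.1109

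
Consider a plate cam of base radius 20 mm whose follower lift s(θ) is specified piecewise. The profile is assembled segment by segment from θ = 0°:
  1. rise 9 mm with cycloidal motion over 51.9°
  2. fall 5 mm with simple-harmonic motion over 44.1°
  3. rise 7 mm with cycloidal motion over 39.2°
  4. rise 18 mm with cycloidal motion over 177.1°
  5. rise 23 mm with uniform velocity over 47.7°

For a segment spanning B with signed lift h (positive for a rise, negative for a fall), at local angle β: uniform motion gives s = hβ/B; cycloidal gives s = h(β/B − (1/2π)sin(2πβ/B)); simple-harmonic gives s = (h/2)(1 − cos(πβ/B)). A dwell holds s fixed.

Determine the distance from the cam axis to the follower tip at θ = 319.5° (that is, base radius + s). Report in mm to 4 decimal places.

seg 1 [0°–51.9°] cycloidal, h=9: full span → s += 9 → s = 9.0000
seg 2 [51.9°–96°] simple-harmonic, h=-5: full span → s += -5 → s = 4.0000
seg 3 [96°–135.2°] cycloidal, h=7: full span → s += 7 → s = 11.0000
seg 4 [135.2°–312.3°] cycloidal, h=18: full span → s += 18 → s = 29.0000
seg 5 [312.3°–360°] uniform, h=23: θ=319.5° here. β=7.2, B=47.7. 23·7.2/47.7 = 3.4717 → s = 32.4717
radial distance = base radius + s = 20 + 32.4717 = 52.4717

52.4717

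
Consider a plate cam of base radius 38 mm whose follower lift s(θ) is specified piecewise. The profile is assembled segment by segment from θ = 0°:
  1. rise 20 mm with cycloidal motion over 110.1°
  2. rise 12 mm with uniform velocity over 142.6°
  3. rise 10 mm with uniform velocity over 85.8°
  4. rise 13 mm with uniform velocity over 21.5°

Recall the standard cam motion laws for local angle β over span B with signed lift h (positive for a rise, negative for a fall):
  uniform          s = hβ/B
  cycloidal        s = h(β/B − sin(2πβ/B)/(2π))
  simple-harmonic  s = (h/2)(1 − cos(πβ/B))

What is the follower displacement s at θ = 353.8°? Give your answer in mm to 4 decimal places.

seg 1 [0°–110.1°] cycloidal, h=20: full span → s += 20 → s = 20.0000
seg 2 [110.1°–252.7°] uniform, h=12: full span → s += 12 → s = 32.0000
seg 3 [252.7°–338.5°] uniform, h=10: full span → s += 10 → s = 42.0000
seg 4 [338.5°–360°] uniform, h=13: θ=353.8° here. β=15.3, B=21.5. 13·15.3/21.5 = 9.2512 → s = 51.2512

51.2512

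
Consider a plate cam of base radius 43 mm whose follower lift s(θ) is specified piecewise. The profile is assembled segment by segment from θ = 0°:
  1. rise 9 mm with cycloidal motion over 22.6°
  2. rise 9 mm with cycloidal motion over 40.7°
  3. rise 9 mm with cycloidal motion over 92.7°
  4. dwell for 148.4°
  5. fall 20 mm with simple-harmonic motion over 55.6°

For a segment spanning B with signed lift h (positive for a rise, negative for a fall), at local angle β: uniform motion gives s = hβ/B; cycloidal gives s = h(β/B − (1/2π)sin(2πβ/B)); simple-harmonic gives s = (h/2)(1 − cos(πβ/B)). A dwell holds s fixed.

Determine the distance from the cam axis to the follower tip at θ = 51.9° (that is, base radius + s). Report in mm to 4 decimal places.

seg 1 [0°–22.6°] cycloidal, h=9: full span → s += 9 → s = 9.0000
seg 2 [22.6°–63.3°] cycloidal, h=9: θ=51.9° here. β=29.3, B=40.7. 9·(0.7199 − sin(2π·0.7199)/(2π)) = 7.8860 → s = 16.8860
radial distance = base radius + s = 43 + 16.8860 = 59.8860

59.8860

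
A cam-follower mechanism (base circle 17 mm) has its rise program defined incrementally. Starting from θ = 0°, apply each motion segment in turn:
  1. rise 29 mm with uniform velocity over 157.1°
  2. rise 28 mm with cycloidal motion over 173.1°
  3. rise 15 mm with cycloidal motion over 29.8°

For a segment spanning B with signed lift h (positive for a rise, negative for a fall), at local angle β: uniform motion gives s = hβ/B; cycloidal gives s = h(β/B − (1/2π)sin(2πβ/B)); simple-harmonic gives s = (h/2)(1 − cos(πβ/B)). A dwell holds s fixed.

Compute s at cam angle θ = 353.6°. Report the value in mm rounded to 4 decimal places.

seg 1 [0°–157.1°] uniform, h=29: full span → s += 29 → s = 29.0000
seg 2 [157.1°–330.2°] cycloidal, h=28: full span → s += 28 → s = 57.0000
seg 3 [330.2°–360°] cycloidal, h=15: θ=353.6° here. β=23.4, B=29.8. 15·(0.7852 − sin(2π·0.7852)/(2π)) = 14.1076 → s = 71.1076

71.1076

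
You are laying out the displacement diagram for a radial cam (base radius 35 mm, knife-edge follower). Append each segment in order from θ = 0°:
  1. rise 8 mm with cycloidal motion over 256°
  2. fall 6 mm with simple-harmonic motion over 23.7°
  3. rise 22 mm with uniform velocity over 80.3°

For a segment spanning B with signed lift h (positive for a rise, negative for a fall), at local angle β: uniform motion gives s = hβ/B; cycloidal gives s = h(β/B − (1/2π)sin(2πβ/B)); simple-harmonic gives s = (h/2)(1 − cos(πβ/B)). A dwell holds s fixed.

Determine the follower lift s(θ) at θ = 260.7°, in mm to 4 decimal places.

seg 1 [0°–256°] cycloidal, h=8: full span → s += 8 → s = 8.0000
seg 2 [256°–279.7°] simple-harmonic, h=-6: θ=260.7° here. β=4.7, B=23.7. -6/2·(1 − cos(π·0.1983)) = -0.5636 → s = 7.4364

7.4364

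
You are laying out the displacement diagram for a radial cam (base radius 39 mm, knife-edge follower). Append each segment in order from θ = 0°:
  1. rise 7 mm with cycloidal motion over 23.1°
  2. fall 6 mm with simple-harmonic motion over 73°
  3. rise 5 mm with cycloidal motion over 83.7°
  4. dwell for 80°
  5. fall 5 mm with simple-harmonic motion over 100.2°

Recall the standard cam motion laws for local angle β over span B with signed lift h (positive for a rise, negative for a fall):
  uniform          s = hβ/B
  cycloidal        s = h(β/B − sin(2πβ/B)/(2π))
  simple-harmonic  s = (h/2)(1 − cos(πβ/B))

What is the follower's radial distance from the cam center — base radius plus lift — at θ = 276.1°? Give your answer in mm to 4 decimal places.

seg 1 [0°–23.1°] cycloidal, h=7: full span → s += 7 → s = 7.0000
seg 2 [23.1°–96.1°] simple-harmonic, h=-6: full span → s += -6 → s = 1.0000
seg 3 [96.1°–179.8°] cycloidal, h=5: full span → s += 5 → s = 6.0000
seg 4 [179.8°–259.8°] dwell: s stays 6.0000
seg 5 [259.8°–360°] simple-harmonic, h=-5: θ=276.1° here. β=16.3, B=100.2. -5/2·(1 − cos(π·0.1627)) = -0.3194 → s = 5.6806
radial distance = base radius + s = 39 + 5.6806 = 44.6806

44.6806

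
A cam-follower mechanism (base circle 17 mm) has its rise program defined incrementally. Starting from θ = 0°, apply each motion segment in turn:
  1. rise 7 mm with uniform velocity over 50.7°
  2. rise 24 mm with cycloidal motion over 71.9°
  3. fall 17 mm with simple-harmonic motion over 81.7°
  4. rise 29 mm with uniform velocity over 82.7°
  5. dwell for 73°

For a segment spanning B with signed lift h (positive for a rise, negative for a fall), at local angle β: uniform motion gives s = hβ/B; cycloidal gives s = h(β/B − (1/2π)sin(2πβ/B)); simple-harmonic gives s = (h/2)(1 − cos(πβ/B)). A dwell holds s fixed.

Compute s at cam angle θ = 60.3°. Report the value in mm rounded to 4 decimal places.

seg 1 [0°–50.7°] uniform, h=7: full span → s += 7 → s = 7.0000
seg 2 [50.7°–122.6°] cycloidal, h=24: θ=60.3° here. β=9.6, B=71.9. 24·(0.1335 − sin(2π·0.1335)/(2π)) = 0.3629 → s = 7.3629

7.3629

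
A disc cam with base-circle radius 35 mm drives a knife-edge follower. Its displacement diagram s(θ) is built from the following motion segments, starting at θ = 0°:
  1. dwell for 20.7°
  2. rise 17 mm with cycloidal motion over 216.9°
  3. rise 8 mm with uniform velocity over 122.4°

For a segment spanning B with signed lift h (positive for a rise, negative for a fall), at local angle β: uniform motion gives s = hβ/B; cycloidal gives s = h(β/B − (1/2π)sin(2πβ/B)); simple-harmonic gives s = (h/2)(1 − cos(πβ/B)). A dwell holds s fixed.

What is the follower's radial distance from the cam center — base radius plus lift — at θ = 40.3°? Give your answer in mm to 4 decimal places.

seg 1 [0°–20.7°] dwell: s stays 0.0000
seg 2 [20.7°–237.6°] cycloidal, h=17: θ=40.3° here. β=19.6, B=216.9. 17·(0.0904 − sin(2π·0.0904)/(2π)) = 0.0812 → s = 0.0812
radial distance = base radius + s = 35 + 0.0812 = 35.0812

35.0812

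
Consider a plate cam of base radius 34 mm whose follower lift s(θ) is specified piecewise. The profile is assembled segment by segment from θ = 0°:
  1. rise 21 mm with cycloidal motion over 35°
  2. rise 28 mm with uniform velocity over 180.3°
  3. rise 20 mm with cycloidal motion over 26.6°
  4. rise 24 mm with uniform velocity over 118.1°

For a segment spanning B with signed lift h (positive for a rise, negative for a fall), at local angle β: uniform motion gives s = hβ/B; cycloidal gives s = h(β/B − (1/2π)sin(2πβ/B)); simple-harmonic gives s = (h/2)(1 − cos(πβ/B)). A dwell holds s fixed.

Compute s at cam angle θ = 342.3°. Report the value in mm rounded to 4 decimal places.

seg 1 [0°–35°] cycloidal, h=21: full span → s += 21 → s = 21.0000
seg 2 [35°–215.3°] uniform, h=28: full span → s += 28 → s = 49.0000
seg 3 [215.3°–241.9°] cycloidal, h=20: full span → s += 20 → s = 69.0000
seg 4 [241.9°–360°] uniform, h=24: θ=342.3° here. β=100.4, B=118.1. 24·100.4/118.1 = 20.4030 → s = 89.4030

89.4030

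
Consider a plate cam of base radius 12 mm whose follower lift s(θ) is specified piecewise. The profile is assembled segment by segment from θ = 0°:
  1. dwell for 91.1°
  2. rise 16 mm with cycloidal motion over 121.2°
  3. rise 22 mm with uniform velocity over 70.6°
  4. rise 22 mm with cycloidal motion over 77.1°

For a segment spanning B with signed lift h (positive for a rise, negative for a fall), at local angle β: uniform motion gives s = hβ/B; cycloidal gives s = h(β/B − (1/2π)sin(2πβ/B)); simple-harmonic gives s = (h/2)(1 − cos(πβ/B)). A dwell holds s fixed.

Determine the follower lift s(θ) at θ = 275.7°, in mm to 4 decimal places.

seg 1 [0°–91.1°] dwell: s stays 0.0000
seg 2 [91.1°–212.3°] cycloidal, h=16: full span → s += 16 → s = 16.0000
seg 3 [212.3°–282.9°] uniform, h=22: θ=275.7° here. β=63.4, B=70.6. 22·63.4/70.6 = 19.7564 → s = 35.7564

35.7564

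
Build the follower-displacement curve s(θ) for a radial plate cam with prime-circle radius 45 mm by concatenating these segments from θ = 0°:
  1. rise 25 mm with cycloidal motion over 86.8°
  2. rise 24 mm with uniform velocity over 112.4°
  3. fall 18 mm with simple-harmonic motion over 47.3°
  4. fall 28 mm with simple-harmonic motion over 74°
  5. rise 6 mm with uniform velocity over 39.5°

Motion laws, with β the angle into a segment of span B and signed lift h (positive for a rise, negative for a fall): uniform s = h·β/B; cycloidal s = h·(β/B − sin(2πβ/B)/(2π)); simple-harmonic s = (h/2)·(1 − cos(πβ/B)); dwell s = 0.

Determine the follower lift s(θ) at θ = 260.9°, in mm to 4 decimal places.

seg 1 [0°–86.8°] cycloidal, h=25: full span → s += 25 → s = 25.0000
seg 2 [86.8°–199.2°] uniform, h=24: full span → s += 24 → s = 49.0000
seg 3 [199.2°–246.5°] simple-harmonic, h=-18: full span → s += -18 → s = 31.0000
seg 4 [246.5°–320.5°] simple-harmonic, h=-28: θ=260.9° here. β=14.4, B=74. -28/2·(1 − cos(π·0.1946)) = -2.5357 → s = 28.4643

28.4643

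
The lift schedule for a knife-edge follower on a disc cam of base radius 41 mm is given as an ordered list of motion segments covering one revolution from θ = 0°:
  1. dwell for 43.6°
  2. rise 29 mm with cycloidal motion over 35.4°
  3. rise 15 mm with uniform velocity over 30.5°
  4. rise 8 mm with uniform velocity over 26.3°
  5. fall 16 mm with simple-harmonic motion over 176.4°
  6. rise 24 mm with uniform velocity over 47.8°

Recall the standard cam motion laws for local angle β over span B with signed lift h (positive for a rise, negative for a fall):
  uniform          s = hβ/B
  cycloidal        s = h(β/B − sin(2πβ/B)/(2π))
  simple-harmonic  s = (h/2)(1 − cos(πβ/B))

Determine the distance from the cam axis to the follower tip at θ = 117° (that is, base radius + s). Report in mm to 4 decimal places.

seg 1 [0°–43.6°] dwell: s stays 0.0000
seg 2 [43.6°–79°] cycloidal, h=29: full span → s += 29 → s = 29.0000
seg 3 [79°–109.5°] uniform, h=15: full span → s += 15 → s = 44.0000
seg 4 [109.5°–135.8°] uniform, h=8: θ=117° here. β=7.5, B=26.3. 8·7.5/26.3 = 2.2814 → s = 46.2814
radial distance = base radius + s = 41 + 46.2814 = 87.2814

87.2814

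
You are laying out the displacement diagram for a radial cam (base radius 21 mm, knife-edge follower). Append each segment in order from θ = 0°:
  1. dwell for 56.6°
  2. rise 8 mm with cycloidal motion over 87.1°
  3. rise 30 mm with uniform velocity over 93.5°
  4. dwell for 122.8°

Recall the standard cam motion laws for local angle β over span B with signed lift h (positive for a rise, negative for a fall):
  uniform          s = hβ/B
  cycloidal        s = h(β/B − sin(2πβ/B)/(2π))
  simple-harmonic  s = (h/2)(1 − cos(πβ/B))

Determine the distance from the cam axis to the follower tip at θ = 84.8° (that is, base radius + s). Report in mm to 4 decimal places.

seg 1 [0°–56.6°] dwell: s stays 0.0000
seg 2 [56.6°–143.7°] cycloidal, h=8: θ=84.8° here. β=28.2, B=87.1. 8·(0.3238 − sin(2π·0.3238)/(2π)) = 1.4512 → s = 1.4512
radial distance = base radius + s = 21 + 1.4512 = 22.4512

22.4512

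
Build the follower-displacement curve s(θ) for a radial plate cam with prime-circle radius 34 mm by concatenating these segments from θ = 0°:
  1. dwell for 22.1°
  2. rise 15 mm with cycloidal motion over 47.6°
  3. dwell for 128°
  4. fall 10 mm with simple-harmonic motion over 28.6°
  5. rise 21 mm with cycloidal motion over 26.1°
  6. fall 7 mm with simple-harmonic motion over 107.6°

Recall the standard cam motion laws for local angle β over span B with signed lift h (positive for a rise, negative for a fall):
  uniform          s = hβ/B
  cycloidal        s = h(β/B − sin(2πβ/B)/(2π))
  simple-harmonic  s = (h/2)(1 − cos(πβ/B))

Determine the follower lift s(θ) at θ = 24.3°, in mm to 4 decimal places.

seg 1 [0°–22.1°] dwell: s stays 0.0000
seg 2 [22.1°–69.7°] cycloidal, h=15: θ=24.3° here. β=2.2, B=47.6. 15·(0.0462 − sin(2π·0.0462)/(2π)) = 0.0097 → s = 0.0097

0.0097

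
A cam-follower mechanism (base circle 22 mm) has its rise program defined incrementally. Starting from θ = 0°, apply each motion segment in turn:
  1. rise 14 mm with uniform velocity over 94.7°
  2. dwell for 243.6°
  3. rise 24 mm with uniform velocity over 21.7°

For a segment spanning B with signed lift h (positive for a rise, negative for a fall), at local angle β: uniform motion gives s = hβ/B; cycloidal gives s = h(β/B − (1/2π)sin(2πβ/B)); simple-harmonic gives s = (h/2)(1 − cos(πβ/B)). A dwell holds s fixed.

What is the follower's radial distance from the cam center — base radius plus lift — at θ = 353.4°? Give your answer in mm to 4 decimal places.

seg 1 [0°–94.7°] uniform, h=14: full span → s += 14 → s = 14.0000
seg 2 [94.7°–338.3°] dwell: s stays 14.0000
seg 3 [338.3°–360°] uniform, h=24: θ=353.4° here. β=15.1, B=21.7. 24·15.1/21.7 = 16.7005 → s = 30.7005
radial distance = base radius + s = 22 + 30.7005 = 52.7005

52.7005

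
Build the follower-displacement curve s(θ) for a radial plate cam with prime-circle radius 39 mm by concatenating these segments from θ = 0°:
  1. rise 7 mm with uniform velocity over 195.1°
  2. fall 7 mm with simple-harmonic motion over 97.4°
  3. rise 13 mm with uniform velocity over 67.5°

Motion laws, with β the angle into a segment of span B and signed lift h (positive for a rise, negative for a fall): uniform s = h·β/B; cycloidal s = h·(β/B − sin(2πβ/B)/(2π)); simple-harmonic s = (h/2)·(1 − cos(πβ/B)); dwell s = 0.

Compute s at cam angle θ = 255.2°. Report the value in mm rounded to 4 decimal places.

seg 1 [0°–195.1°] uniform, h=7: full span → s += 7 → s = 7.0000
seg 2 [195.1°–292.5°] simple-harmonic, h=-7: θ=255.2° here. β=60.1, B=97.4. -7/2·(1 − cos(π·0.6170)) = -4.7582 → s = 2.2418

2.2418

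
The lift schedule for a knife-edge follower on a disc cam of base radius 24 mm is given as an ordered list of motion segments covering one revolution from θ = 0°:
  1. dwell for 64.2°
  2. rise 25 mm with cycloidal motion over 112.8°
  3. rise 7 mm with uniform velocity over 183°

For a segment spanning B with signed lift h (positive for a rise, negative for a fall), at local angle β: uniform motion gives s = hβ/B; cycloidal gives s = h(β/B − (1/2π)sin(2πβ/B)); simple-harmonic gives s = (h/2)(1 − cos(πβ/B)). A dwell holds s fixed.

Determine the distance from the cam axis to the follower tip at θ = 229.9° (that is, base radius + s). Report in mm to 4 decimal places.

seg 1 [0°–64.2°] dwell: s stays 0.0000
seg 2 [64.2°–177°] cycloidal, h=25: full span → s += 25 → s = 25.0000
seg 3 [177°–360°] uniform, h=7: θ=229.9° here. β=52.9, B=183. 7·52.9/183 = 2.0235 → s = 27.0235
radial distance = base radius + s = 24 + 27.0235 = 51.0235

51.0235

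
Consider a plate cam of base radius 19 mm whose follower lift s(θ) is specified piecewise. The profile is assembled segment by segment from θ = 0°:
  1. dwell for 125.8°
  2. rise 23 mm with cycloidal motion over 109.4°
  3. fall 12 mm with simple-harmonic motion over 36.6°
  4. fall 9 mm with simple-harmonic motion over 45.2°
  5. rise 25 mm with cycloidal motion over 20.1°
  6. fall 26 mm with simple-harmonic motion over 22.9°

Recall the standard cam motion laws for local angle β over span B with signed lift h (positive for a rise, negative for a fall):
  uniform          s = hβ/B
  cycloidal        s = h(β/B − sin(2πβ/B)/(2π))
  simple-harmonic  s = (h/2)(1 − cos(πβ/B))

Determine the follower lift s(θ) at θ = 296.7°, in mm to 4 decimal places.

seg 1 [0°–125.8°] dwell: s stays 0.0000
seg 2 [125.8°–235.2°] cycloidal, h=23: full span → s += 23 → s = 23.0000
seg 3 [235.2°–271.8°] simple-harmonic, h=-12: full span → s += -12 → s = 11.0000
seg 4 [271.8°–317°] simple-harmonic, h=-9: θ=296.7° here. β=24.9, B=45.2. -9/2·(1 − cos(π·0.5509)) = -5.2163 → s = 5.7837

5.7837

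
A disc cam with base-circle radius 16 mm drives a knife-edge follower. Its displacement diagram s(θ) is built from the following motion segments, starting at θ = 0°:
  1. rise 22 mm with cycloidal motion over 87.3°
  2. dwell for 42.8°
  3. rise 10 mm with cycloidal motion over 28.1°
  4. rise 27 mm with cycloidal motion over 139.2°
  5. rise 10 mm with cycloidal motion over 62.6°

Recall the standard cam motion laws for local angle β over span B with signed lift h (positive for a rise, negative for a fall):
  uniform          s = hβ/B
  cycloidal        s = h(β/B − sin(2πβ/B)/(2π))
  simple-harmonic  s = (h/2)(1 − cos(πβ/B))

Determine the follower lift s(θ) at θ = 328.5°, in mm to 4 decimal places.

seg 1 [0°–87.3°] cycloidal, h=22: full span → s += 22 → s = 22.0000
seg 2 [87.3°–130.1°] dwell: s stays 22.0000
seg 3 [130.1°–158.2°] cycloidal, h=10: full span → s += 10 → s = 32.0000
seg 4 [158.2°–297.4°] cycloidal, h=27: full span → s += 27 → s = 59.0000
seg 5 [297.4°–360°] cycloidal, h=10: θ=328.5° here. β=31.1, B=62.6. 10·(0.4968 − sin(2π·0.4968)/(2π)) = 4.9361 → s = 63.9361

63.9361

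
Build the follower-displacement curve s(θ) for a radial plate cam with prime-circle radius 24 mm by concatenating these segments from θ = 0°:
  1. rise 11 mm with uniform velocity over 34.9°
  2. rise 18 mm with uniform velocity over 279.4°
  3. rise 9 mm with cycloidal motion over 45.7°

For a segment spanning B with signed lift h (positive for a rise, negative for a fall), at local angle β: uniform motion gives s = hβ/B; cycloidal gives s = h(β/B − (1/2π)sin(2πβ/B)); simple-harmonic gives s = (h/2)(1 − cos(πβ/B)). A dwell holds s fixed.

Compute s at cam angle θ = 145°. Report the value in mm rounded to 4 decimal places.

seg 1 [0°–34.9°] uniform, h=11: full span → s += 11 → s = 11.0000
seg 2 [34.9°–314.3°] uniform, h=18: θ=145° here. β=110.1, B=279.4. 18·110.1/279.4 = 7.0931 → s = 18.0931

18.0931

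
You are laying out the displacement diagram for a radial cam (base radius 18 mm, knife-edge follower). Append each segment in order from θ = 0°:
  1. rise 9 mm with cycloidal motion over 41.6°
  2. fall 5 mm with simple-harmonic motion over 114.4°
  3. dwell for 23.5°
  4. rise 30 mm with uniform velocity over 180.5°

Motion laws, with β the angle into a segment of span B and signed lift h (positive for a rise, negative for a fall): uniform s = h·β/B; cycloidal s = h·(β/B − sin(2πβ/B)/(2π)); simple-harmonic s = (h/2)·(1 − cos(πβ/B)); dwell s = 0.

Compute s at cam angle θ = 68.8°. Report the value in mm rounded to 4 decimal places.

seg 1 [0°–41.6°] cycloidal, h=9: full span → s += 9 → s = 9.0000
seg 2 [41.6°–156°] simple-harmonic, h=-5: θ=68.8° here. β=27.2, B=114.4. -5/2·(1 − cos(π·0.2378)) = -0.6656 → s = 8.3344

8.3344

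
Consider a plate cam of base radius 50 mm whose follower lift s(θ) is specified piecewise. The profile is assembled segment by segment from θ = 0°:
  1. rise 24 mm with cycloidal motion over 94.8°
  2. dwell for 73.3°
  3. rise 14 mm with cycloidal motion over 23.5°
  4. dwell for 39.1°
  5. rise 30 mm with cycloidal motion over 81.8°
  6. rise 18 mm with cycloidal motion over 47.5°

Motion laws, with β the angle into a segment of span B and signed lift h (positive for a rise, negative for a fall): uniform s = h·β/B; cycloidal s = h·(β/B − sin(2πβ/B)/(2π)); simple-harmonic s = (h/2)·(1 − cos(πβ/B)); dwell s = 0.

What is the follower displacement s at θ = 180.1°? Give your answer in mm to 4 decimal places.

seg 1 [0°–94.8°] cycloidal, h=24: full span → s += 24 → s = 24.0000
seg 2 [94.8°–168.1°] dwell: s stays 24.0000
seg 3 [168.1°–191.6°] cycloidal, h=14: θ=180.1° here. β=12, B=23.5. 14·(0.5106 − sin(2π·0.5106)/(2π)) = 7.2978 → s = 31.2978

31.2978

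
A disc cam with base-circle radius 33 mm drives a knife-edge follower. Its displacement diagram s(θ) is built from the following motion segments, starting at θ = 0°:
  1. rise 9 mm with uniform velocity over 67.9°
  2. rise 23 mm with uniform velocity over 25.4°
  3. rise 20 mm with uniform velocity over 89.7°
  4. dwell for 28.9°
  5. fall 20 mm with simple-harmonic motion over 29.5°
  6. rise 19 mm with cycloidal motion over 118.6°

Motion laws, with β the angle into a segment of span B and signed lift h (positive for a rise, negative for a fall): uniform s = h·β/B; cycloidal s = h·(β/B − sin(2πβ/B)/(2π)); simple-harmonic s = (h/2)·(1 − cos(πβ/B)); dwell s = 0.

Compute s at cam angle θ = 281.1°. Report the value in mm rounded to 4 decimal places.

seg 1 [0°–67.9°] uniform, h=9: full span → s += 9 → s = 9.0000
seg 2 [67.9°–93.3°] uniform, h=23: full span → s += 23 → s = 32.0000
seg 3 [93.3°–183°] uniform, h=20: full span → s += 20 → s = 52.0000
seg 4 [183°–211.9°] dwell: s stays 52.0000
seg 5 [211.9°–241.4°] simple-harmonic, h=-20: full span → s += -20 → s = 32.0000
seg 6 [241.4°–360°] cycloidal, h=19: θ=281.1° here. β=39.7, B=118.6. 19·(0.3347 − sin(2π·0.3347)/(2π)) = 3.7547 → s = 35.7547

35.7547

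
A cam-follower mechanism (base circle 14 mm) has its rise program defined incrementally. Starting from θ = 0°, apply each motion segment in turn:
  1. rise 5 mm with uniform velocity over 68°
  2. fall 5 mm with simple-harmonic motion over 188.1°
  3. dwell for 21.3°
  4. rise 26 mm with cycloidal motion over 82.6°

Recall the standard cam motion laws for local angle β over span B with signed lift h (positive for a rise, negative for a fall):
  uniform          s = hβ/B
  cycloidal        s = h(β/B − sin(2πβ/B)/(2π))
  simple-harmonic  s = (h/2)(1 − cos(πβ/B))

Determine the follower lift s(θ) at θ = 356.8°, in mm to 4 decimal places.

seg 1 [0°–68°] uniform, h=5: full span → s += 5 → s = 5.0000
seg 2 [68°–256.1°] simple-harmonic, h=-5: full span → s += -5 → s = 0.0000
seg 3 [256.1°–277.4°] dwell: s stays 0.0000
seg 4 [277.4°–360°] cycloidal, h=26: θ=356.8° here. β=79.4, B=82.6. 26·(0.9613 − sin(2π·0.9613)/(2π)) = 25.9901 → s = 25.9901

25.9901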